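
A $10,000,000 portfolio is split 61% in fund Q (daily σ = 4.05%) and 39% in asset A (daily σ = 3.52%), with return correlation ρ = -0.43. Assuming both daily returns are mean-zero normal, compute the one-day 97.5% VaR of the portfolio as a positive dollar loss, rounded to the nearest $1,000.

σ_p² = 0.61²·4.05² + 0.39²·3.52² + 2·-0.43·0.61·0.39·4.05·3.52 = 5.0713 (%²).
σ_p = √5.0713 = 2.252%.
At 97.5%, z = 1.960.
VaR = 1.960 × 2.252% = 4.414%; on $10,000,000 that is $441,400.

$441,000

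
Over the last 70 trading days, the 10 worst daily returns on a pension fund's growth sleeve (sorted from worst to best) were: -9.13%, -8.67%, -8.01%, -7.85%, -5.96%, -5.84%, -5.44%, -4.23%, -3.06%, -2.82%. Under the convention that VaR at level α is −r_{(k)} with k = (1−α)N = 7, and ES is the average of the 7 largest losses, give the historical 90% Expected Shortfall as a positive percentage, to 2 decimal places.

The 7 worst returns sum to -50.90%.
ES = −(-50.90%) / 7 = 7.2714…% ≈ 7.27%.

7.27%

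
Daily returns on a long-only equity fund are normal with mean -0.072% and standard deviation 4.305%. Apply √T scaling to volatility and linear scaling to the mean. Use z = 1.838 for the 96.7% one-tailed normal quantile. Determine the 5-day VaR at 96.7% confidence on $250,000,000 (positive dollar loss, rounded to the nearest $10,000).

$45,130,000

σ_{5d} = 4.305% × √5 = 9.626%; μ_{5d} = 5 × -0.072% = -0.360%.
VaR = −(-0.360%) + 1.838 × 9.626% = 18.053%.
On $250,000,000: 0.18053 × $250,000,000 = $45,132,500.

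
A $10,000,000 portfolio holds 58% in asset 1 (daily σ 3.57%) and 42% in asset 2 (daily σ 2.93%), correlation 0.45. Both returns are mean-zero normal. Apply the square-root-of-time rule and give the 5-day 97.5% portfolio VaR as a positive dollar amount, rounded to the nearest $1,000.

$1,247,000

σ_p = √(0.58²·3.57² + 0.42²·2.93² + 2·0.45·0.58·0.42·3.57·2.93) = 2.845%.
σ_{5d} = 2.845% × √5 = 6.362%.
z(97.5%) = 1.960.
VaR = 1.960 × 6.362% = 12.470%; on $10,000,000 that is $1,247,000.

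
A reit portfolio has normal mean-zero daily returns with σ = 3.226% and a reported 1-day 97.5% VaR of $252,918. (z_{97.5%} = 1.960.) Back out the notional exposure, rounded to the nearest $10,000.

$4,000,000

VaR as a fraction of value: z·σ = 1.960 × 3.226% = 6.32296%.
Position = $252,918 / 0.0632296 = $3,999,994.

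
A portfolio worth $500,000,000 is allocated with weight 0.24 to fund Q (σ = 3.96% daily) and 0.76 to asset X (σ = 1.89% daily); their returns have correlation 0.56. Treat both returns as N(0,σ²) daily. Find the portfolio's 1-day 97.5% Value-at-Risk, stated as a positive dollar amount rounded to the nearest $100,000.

$20,800,000

σ_p² = 0.24²·3.96² + 0.76²·1.89² + 2·0.56·0.24·0.76·3.96·1.89 = 4.4955 (%²).
σ_p = √4.4955 = 2.120%.
At 97.5%, z = 1.960.
VaR = 1.960 × 2.120% = 4.155%; on $500,000,000 that is $20,775,000.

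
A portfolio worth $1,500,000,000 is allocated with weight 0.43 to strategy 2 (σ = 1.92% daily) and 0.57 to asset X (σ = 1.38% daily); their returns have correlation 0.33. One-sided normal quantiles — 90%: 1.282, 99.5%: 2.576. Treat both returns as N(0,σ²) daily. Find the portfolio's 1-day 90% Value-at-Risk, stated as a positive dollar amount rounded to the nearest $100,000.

$25,300,000

σ_p² = 0.43²·1.92² + 0.57²·1.38² + 2·0.33·0.43·0.57·1.92·1.38 = 1.7290 (%²).
σ_p = √1.7290 = 1.315%.
VaR = 1.282 × 1.315% = 1.686%; on $1,500,000,000 that is $25,290,000.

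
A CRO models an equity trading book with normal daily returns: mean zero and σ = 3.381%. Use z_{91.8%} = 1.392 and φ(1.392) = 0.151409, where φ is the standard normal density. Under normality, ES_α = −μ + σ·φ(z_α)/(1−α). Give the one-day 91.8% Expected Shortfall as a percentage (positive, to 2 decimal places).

Tail multiplier: φ(z)/(1−α) = 0.151409 / 0.082 = 1.846.
ES = 3.381% × 1.846 = 6.241%.

6.24%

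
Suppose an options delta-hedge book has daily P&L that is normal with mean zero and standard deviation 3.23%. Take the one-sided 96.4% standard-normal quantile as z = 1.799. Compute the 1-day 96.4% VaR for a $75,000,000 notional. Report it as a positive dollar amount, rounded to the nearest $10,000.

VaR = z·σ = 1.799 × 3.23% = 5.811%.
On $75,000,000: 0.05811 × $75,000,000 = $4,358,250.

$4,360,000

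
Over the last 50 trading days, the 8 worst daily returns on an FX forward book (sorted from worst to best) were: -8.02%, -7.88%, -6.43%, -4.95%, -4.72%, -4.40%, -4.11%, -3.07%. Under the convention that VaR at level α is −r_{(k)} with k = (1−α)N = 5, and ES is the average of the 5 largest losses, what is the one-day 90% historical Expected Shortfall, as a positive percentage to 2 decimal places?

The 5 worst returns sum to -32.00%.
ES = −(-32.00%) / 5 = 6.4% ≈ 6.40%.

6.40%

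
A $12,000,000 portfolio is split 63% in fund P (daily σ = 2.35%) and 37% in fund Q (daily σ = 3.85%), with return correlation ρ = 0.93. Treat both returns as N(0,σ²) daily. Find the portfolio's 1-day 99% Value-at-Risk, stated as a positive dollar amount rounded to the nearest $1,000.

$797,000

σ_p² = 0.63²·2.35² + 0.37²·3.85² + 2·0.93·0.63·0.37·2.35·3.85 = 8.1438 (%²).
σ_p = √8.1438 = 2.854%.
At 99%, z = 2.326.
VaR = 2.326 × 2.854% = 6.638%; on $12,000,000 that is $796,560.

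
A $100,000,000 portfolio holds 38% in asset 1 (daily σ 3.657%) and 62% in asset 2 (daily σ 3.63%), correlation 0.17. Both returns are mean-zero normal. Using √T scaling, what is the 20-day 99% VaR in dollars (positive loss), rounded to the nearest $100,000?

$29,500,000

σ_p = √(0.38²·3.657² + 0.62²·3.63² + 2·0.17·0.38·0.62·3.657·3.63) = 2.839%.
σ_{20d} = 2.839% × √20 = 12.696%.
z(99%) = 2.326.
VaR = 2.326 × 12.696% = 29.531%; on $100,000,000 that is $29,531,000.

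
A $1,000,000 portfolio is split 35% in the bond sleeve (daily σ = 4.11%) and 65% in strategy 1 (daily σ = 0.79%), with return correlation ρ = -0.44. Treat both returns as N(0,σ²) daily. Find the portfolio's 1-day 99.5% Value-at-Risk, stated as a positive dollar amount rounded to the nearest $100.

σ_p² = 0.35²·4.11² + 0.65²·0.79² + 2·-0.44·0.35·0.65·4.11·0.79 = 1.6829 (%²).
σ_p = √1.6829 = 1.297%.
At 99.5%, z = 2.576.
VaR = 2.576 × 1.297% = 3.341%; on $1,000,000 that is $33,410.

$33,400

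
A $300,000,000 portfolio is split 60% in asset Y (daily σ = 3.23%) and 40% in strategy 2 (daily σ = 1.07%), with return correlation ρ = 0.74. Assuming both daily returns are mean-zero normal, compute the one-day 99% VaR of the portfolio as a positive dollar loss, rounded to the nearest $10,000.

σ_p² = 0.6²·3.23² + 0.4²·1.07² + 2·0.74·0.6·0.4·3.23·1.07 = 5.1666 (%²).
σ_p = √5.1666 = 2.273%.
At 99%, z = 2.326.
VaR = 2.326 × 2.273% = 5.287%; on $300,000,000 that is $15,861,000.

$15,860,000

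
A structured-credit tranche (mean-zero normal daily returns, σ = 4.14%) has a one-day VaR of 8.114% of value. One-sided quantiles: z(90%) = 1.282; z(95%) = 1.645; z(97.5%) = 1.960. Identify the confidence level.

97.5%

Implied z = VaR/σ = 8.114 / 4.14 = 1.960.
This matches z(97.5%) = 1.960.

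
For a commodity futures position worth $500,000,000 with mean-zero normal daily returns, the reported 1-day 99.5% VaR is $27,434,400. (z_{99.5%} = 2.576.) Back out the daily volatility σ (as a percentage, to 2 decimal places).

VaR as a fraction: $27,434,400 / $500,000,000 = 5.487%.
σ = VaR / z = 5.487% / 2.576 = 2.130%.

2.13%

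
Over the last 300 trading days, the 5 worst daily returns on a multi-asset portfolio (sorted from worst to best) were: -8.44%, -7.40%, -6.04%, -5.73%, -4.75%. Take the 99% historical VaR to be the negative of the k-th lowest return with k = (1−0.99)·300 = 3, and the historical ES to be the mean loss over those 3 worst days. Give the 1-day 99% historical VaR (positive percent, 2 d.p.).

k = 3; the 3rd lowest return is -6.04%, so VaR = 6.04%.

6.04%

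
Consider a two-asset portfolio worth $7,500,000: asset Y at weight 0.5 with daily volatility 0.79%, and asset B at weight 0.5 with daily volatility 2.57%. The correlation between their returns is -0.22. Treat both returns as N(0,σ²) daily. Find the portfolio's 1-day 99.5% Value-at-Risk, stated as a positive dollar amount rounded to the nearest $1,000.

$243,000

σ_p² = 0.5²·0.79² + 0.5²·2.57² + 2·-0.22·0.5·0.5·0.79·2.57 = 1.5839 (%²).
σ_p = √1.5839 = 1.259%.
At 99.5%, z = 2.576.
VaR = 2.576 × 1.259% = 3.243%; on $7,500,000 that is $243,225.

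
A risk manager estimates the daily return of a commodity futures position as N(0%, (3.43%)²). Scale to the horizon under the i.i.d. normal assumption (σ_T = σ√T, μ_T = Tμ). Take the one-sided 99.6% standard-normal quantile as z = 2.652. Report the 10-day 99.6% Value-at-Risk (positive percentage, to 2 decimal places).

σ_{10d} = 3.43% × √10 = 10.847%.
VaR = 2.652 × 10.847% = 28.766%.

28.77%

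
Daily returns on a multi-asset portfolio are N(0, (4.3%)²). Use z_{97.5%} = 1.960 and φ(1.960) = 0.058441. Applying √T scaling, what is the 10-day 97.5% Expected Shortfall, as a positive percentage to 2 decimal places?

σ_{10d} = 4.3% × √10 = 13.598%.
ES multiplier = φ(z)/(1−α) = 0.058441/0.025 = 2.338.
ES = 13.598% × 2.338 = 31.792%.

31.79%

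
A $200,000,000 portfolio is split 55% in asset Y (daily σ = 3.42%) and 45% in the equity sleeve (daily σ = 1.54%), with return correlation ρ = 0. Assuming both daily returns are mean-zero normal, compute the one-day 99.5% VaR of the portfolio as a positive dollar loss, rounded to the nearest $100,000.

σ_p² = 0.55²·3.42² + 0.45²·1.54² + 2·0·0.55·0.45·3.42·1.54 = 4.0184 (%²).
σ_p = √4.0184 = 2.005%.
At 99.5%, z = 2.576.
VaR = 2.576 × 2.005% = 5.165%; on $200,000,000 that is $10,330,000.

$10,300,000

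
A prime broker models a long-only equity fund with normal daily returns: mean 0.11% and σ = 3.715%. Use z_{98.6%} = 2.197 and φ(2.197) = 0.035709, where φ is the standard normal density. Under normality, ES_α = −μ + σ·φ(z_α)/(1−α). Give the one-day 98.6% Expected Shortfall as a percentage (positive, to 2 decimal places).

9.37%

Tail multiplier: φ(z)/(1−α) = 0.035709 / 0.014 = 2.551.
ES = −(0.11%) + 3.715% × 2.551 = 9.367%.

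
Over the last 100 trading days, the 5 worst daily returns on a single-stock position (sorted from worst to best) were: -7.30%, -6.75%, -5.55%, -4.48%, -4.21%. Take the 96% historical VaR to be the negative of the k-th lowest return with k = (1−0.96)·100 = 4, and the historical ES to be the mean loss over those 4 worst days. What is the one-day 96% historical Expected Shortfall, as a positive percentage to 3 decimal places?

The 4 worst returns sum to -24.08%.
ES = −(-24.08%) / 4 = 6.02% ≈ 6.020%.

6.020%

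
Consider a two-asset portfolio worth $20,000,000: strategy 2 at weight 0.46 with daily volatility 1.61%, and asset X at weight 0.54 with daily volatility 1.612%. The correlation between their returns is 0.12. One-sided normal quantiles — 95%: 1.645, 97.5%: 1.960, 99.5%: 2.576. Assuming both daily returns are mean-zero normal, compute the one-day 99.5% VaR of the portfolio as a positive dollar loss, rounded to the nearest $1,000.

$623,000

σ_p² = 0.46²·1.61² + 0.54²·1.612² + 2·0.12·0.46·0.54·1.61·1.612 = 1.4609 (%²).
σ_p = √1.4609 = 1.209%.
VaR = 2.576 × 1.209% = 3.114%; on $20,000,000 that is $622,800.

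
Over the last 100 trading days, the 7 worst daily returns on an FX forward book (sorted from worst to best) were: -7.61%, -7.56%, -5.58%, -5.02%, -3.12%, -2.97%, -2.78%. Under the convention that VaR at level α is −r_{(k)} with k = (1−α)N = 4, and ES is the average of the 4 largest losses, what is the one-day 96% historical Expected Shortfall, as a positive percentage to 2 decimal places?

The 4 worst returns sum to -25.77%.
ES = −(-25.77%) / 4 = 6.4425% ≈ 6.44%.

6.44%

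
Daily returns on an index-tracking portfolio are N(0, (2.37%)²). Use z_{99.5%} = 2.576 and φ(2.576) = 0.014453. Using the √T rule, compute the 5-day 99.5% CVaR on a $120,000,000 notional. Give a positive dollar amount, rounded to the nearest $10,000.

σ_{5d} = 2.37% × √5 = 5.299%.
ES multiplier = φ(z)/(1−α) = 0.014453/0.005 = 2.891.
ES = 5.299% × 2.891 = 15.319%; on $120,000,000: $18,382,800.

$18,380,000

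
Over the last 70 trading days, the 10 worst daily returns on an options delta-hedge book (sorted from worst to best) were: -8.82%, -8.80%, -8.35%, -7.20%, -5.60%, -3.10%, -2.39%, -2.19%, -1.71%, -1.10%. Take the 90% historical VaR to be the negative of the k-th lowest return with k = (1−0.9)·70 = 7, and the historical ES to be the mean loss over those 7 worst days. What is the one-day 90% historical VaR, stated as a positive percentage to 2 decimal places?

k = 7; the 7th lowest return is -2.39%, so VaR = 2.39%.

2.39%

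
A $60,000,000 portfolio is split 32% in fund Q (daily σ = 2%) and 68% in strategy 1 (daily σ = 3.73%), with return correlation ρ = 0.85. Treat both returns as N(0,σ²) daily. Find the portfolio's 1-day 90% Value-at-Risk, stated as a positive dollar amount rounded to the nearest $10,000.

σ_p² = 0.32²·2² + 0.68²·3.73² + 2·0.85·0.32·0.68·2·3.73 = 9.6025 (%²).
σ_p = √9.6025 = 3.099%.
At 90%, z = 1.282.
VaR = 1.282 × 3.099% = 3.973%; on $60,000,000 that is $2,383,800.

$2,380,000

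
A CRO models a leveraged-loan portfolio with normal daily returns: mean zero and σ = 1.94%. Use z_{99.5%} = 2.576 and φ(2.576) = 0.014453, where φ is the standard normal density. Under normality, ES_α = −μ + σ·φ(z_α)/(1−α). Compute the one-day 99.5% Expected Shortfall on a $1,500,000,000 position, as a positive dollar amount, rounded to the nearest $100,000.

Tail multiplier: φ(z)/(1−α) = 0.014453 / 0.005 = 2.891.
ES = 1.94% × 2.891 = 5.609%.
On $1,500,000,000: 0.05609 × $1,500,000,000 = $84,135,000.

$84,100,000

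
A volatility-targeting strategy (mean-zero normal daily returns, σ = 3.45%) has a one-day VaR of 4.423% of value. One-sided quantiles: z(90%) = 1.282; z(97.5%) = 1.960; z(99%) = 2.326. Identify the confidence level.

90%

Implied z = VaR/σ = 4.423 / 3.45 = 1.282.
This matches z(90%) = 1.282.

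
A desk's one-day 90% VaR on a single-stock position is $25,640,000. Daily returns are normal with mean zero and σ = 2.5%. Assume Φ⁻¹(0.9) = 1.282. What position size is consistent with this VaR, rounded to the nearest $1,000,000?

$800,000,000

VaR as a fraction of value: z·σ = 1.282 × 2.5% = 3.205%.
Position = $25,640,000 / 0.03205 = $800,000,000.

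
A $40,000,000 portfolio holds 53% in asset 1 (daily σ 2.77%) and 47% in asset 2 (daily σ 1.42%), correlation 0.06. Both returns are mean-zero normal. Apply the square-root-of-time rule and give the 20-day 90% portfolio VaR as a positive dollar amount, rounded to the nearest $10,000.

$3,780,000

σ_p = √(0.53²·2.77² + 0.47²·1.42² + 2·0.06·0.53·0.47·2.77·1.42) = 1.649%.
σ_{20d} = 1.649% × √20 = 7.375%.
z(90%) = 1.282.
VaR = 1.282 × 7.375% = 9.455%; on $40,000,000 that is $3,782,000.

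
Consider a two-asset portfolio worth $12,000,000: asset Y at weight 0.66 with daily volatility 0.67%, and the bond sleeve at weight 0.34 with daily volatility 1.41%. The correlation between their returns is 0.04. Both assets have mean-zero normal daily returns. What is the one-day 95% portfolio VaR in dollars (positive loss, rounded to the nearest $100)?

$131,300

σ_p² = 0.66²·0.67² + 0.34²·1.41² + 2·0.04·0.66·0.34·0.67·1.41 = 0.4423 (%²).
σ_p = √0.4423 = 0.665%.
At 95%, z = 1.645.
VaR = 1.645 × 0.665% = 1.094%; on $12,000,000 that is $131,280.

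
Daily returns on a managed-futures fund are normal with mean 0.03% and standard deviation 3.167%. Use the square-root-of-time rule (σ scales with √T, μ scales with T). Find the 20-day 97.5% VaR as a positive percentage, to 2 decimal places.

At 97.5%, z = 1.960.
σ_{20d} = 3.167% × √20 = 14.163%; μ_{20d} = 20 × 0.03% = 0.600%.
VaR = −(0.600%) + 1.960 × 14.163% = 27.159%.

27.16%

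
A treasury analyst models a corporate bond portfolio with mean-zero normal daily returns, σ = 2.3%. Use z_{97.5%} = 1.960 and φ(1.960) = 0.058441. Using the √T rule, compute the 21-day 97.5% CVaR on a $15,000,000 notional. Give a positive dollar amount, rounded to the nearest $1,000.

$3,696,000

σ_{21d} = 2.3% × √21 = 10.540%.
ES multiplier = φ(z)/(1−α) = 0.058441/0.025 = 2.338.
ES = 10.540% × 2.338 = 24.643%; on $15,000,000: $3,696,450.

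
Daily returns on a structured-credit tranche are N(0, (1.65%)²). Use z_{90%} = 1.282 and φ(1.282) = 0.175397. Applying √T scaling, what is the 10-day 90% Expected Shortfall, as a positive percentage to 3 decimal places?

9.152%

σ_{10d} = 1.65% × √10 = 5.218%.
ES multiplier = φ(z)/(1−α) = 0.175397/0.1 = 1.754.
ES = 5.218% × 1.754 = 9.152%.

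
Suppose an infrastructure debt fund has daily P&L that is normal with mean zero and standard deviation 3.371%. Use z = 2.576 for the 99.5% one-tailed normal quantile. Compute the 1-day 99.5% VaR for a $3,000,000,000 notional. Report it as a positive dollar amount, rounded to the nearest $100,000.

VaR = z·σ = 2.576 × 3.371% = 8.684%.
On $3,000,000,000: 0.08684 × $3,000,000,000 = $260,520,000.

$260,500,000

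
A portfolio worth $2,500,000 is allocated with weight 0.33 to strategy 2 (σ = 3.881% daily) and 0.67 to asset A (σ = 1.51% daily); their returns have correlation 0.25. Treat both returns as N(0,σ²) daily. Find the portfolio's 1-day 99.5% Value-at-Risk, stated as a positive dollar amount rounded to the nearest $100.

$117,200

σ_p² = 0.33²·3.881² + 0.67²·1.51² + 2·0.25·0.33·0.67·3.881·1.51 = 3.3117 (%²).
σ_p = √3.3117 = 1.820%.
At 99.5%, z = 2.576.
VaR = 2.576 × 1.820% = 4.688%; on $2,500,000 that is $117,200.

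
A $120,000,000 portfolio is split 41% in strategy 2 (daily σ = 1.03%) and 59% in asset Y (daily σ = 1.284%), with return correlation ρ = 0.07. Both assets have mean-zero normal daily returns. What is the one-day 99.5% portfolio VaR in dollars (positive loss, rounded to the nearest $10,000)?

$2,760,000

σ_p² = 0.41²·1.03² + 0.59²·1.284² + 2·0.07·0.41·0.59·1.03·1.284 = 0.7970 (%²).
σ_p = √0.7970 = 0.893%.
At 99.5%, z = 2.576.
VaR = 2.576 × 0.893% = 2.300%; on $120,000,000 that is $2,760,000.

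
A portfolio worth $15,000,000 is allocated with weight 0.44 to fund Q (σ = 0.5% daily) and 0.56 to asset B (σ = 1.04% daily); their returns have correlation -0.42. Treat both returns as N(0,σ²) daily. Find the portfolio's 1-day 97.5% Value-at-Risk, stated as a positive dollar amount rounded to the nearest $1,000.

σ_p² = 0.44²·0.5² + 0.56²·1.04² + 2·-0.42·0.44·0.56·0.5·1.04 = 0.2800 (%²).
σ_p = √0.2800 = 0.529%.
At 97.5%, z = 1.960.
VaR = 1.960 × 0.529% = 1.037%; on $15,000,000 that is $155,550.

$156,000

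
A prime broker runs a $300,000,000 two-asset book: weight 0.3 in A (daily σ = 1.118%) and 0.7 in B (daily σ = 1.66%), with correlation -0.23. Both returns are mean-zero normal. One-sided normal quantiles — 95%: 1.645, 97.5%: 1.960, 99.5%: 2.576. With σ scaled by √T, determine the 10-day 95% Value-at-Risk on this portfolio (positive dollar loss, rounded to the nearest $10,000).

$17,680,000

σ_p = √(0.3²·1.118² + 0.7²·1.66² + 2·-0.23·0.3·0.7·1.118·1.66) = 1.133%.
σ_{10d} = 1.133% × √10 = 3.583%.
VaR = 1.645 × 3.583% = 5.894%; on $300,000,000 that is $17,682,000.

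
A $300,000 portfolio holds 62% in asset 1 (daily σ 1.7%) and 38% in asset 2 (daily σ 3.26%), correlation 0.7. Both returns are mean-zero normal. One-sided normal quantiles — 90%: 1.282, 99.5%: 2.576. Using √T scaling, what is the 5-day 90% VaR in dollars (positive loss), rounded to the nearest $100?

$18,200

σ_p = √(0.62²·1.7² + 0.38²·3.26² + 2·0.7·0.62·0.38·1.7·3.26) = 2.115%.
σ_{5d} = 2.115% × √5 = 4.729%.
VaR = 1.282 × 4.729% = 6.063%; on $300,000 that is $18,189.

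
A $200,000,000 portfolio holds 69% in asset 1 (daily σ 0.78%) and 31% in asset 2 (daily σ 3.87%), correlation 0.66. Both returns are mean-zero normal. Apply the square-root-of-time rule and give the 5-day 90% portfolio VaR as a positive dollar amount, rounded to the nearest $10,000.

$9,210,000

σ_p = √(0.69²·0.78² + 0.31²·3.87² + 2·0.66·0.69·0.31·0.78·3.87) = 1.607%.
σ_{5d} = 1.607% × √5 = 3.593%.
z(90%) = 1.282.
VaR = 1.282 × 3.593% = 4.606%; on $200,000,000 that is $9,212,000.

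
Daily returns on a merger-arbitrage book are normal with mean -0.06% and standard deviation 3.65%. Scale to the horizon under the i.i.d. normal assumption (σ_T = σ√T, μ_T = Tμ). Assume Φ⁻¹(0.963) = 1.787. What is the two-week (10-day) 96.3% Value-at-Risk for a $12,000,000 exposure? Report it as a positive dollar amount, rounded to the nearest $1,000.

σ_{10d} = 3.65% × √10 = 11.542%; μ_{10d} = 10 × -0.06% = -0.600%.
VaR = −(-0.600%) + 1.787 × 11.542% = 21.226%.
On $12,000,000: 0.21226 × $12,000,000 = $2,547,120.

$2,547,000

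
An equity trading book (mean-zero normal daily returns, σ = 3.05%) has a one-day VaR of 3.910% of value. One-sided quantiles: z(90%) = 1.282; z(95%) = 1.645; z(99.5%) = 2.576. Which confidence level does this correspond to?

Implied z = VaR/σ = 3.910 / 3.05 = 1.282.
This matches z(90%) = 1.282.

90%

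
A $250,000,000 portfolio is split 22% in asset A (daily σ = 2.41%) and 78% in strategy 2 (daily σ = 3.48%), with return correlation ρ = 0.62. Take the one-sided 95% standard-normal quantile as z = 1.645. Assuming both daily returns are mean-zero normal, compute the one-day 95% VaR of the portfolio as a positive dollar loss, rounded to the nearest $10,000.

σ_p² = 0.22²·2.41² + 0.78²·3.48² + 2·0.62·0.22·0.78·2.41·3.48 = 9.4337 (%²).
σ_p = √9.4337 = 3.071%.
VaR = 1.645 × 3.071% = 5.052%; on $250,000,000 that is $12,630,000.

$12,630,000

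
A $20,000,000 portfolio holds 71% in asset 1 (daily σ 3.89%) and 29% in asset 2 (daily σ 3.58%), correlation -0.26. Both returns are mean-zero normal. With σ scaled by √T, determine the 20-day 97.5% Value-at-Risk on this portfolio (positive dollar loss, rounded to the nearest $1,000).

σ_p = √(0.71²·3.89² + 0.29²·3.58² + 2·-0.26·0.71·0.29·3.89·3.58) = 2.686%.
σ_{20d} = 2.686% × √20 = 12.012%.
z(97.5%) = 1.960.
VaR = 1.960 × 12.012% = 23.544%; on $20,000,000 that is $4,708,800.

$4,709,000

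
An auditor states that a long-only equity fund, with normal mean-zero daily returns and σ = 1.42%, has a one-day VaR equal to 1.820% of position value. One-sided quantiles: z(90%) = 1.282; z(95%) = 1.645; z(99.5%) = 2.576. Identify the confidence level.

Implied z = VaR/σ = 1.820 / 1.42 = 1.282.
This matches z(90%) = 1.282.

90%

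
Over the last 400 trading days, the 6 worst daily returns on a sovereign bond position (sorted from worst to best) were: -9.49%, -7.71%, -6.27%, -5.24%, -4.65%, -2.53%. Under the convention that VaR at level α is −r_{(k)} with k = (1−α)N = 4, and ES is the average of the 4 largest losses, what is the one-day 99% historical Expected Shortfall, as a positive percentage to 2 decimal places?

The 4 worst returns sum to -28.71%.
ES = −(-28.71%) / 4 = 7.1775% ≈ 7.18%.

7.18%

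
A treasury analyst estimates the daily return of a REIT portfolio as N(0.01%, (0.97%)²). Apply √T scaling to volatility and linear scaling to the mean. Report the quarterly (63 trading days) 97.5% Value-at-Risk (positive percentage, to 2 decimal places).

At 97.5%, z = 1.960.
σ_{63d} = 0.97% × √63 = 7.699%; μ_{63d} = 63 × 0.01% = 0.630%.
VaR = −(0.630%) + 1.960 × 7.699% = 14.460%.

14.46%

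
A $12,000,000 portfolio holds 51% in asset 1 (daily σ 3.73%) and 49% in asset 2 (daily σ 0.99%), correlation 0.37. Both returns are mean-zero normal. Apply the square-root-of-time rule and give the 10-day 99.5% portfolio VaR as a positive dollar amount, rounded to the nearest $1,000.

$2,082,000

σ_p = √(0.51²·3.73² + 0.49²·0.99² + 2·0.37·0.51·0.49·3.73·0.99) = 2.130%.
σ_{10d} = 2.130% × √10 = 6.736%.
z(99.5%) = 2.576.
VaR = 2.576 × 6.736% = 17.352%; on $12,000,000 that is $2,082,240.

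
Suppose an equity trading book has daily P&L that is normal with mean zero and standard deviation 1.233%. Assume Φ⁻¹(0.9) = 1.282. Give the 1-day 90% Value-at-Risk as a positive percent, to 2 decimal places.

VaR = z·σ = 1.282 × 1.233% = 1.581%.

1.58%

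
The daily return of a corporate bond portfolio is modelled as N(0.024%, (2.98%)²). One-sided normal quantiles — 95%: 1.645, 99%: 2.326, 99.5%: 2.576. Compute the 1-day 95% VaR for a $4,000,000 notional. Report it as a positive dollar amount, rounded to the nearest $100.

VaR = −μ + z·σ = −(0.024%) + 1.645 × 2.98% = 4.878%.
On $4,000,000: 0.04878 × $4,000,000 = $195,120.

$195,100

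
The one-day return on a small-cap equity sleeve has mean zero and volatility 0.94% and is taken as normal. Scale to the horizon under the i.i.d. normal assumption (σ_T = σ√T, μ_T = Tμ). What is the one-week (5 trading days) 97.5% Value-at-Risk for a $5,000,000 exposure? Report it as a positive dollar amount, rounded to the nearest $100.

$206,000

At 97.5%, z = 1.960.
σ_{5d} = 0.94% × √5 = 2.102%.
VaR = 1.960 × 2.102% = 4.120%.
On $5,000,000: 0.04120 × $5,000,000 = $206,000.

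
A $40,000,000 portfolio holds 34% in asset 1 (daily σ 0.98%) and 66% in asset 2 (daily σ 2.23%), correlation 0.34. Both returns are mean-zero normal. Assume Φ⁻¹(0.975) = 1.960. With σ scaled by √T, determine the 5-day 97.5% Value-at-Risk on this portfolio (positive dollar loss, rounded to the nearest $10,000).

σ_p = √(0.34²·0.98² + 0.66²·2.23² + 2·0.34·0.34·0.66·0.98·2.23) = 1.616%.
σ_{5d} = 1.616% × √5 = 3.613%.
VaR = 1.960 × 3.613% = 7.081%; on $40,000,000 that is $2,832,400.

$2,830,000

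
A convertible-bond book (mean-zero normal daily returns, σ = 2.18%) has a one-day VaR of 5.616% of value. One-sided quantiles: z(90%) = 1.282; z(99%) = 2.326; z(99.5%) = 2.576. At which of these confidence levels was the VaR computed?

99.5%

Implied z = VaR/σ = 5.616 / 2.18 = 2.576.
This matches z(99.5%) = 2.576.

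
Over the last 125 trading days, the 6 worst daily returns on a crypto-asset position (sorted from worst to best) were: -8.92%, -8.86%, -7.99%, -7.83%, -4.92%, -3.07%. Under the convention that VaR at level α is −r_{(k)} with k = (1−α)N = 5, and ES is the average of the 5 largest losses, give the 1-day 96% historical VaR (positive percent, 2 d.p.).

4.92%

k = 5; the 5th lowest return is -4.92%, so VaR = 4.92%.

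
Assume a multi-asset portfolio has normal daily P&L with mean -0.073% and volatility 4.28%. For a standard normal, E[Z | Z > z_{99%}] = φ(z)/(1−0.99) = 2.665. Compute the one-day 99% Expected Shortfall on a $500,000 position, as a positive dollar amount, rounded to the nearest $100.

$57,400

ES = −(-0.073%) + 4.28% × 2.665 = 11.479%.
On $500,000: 0.11479 × $500,000 = $57,395.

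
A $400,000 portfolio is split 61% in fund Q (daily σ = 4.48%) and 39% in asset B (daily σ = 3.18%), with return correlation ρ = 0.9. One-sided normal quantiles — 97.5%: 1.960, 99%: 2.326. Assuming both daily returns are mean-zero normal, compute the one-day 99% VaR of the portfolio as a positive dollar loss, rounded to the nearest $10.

$36,160

σ_p² = 0.61²·4.48² + 0.39²·3.18² + 2·0.9·0.61·0.39·4.48·3.18 = 15.1069 (%²).
σ_p = √15.1069 = 3.887%.
VaR = 2.326 × 3.887% = 9.041%; on $400,000 that is $36,164.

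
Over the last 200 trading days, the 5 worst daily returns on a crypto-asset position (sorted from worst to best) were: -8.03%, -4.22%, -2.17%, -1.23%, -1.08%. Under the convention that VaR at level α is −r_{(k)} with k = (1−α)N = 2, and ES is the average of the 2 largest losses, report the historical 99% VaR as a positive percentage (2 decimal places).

k = 2; the 2nd lowest return is -4.22%, so VaR = 4.22%.

4.22%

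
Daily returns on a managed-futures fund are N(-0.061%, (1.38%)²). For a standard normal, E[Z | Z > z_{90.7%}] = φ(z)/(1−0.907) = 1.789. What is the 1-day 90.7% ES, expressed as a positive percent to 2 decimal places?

ES = −(-0.061%) + 1.38% × 1.789 = 2.530%.

2.53%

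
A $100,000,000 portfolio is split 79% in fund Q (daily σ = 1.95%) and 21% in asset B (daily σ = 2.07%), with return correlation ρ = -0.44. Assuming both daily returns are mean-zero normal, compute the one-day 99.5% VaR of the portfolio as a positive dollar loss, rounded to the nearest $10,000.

σ_p² = 0.79²·1.95² + 0.21²·2.07² + 2·-0.44·0.79·0.21·1.95·2.07 = 1.9728 (%²).
σ_p = √1.9728 = 1.405%.
At 99.5%, z = 2.576.
VaR = 2.576 × 1.405% = 3.619%; on $100,000,000 that is $3,619,000.

$3,620,000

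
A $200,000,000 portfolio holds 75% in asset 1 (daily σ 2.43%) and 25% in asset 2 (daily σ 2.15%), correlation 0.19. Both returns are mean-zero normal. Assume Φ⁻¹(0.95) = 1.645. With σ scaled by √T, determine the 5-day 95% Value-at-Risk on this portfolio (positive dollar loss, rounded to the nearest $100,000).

σ_p = √(0.75²·2.43² + 0.25²·2.15² + 2·0.19·0.75·0.25·2.43·2.15) = 1.996%.
σ_{5d} = 1.996% × √5 = 4.463%.
VaR = 1.645 × 4.463% = 7.342%; on $200,000,000 that is $14,684,000.

$14,700,000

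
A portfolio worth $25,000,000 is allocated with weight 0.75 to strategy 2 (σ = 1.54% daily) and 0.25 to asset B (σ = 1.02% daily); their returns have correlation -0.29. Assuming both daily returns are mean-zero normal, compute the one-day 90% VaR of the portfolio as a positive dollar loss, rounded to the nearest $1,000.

$355,000

σ_p² = 0.75²·1.54² + 0.25²·1.02² + 2·-0.29·0.75·0.25·1.54·1.02 = 1.2282 (%²).
σ_p = √1.2282 = 1.108%.
At 90%, z = 1.282.
VaR = 1.282 × 1.108% = 1.420%; on $25,000,000 that is $355,000.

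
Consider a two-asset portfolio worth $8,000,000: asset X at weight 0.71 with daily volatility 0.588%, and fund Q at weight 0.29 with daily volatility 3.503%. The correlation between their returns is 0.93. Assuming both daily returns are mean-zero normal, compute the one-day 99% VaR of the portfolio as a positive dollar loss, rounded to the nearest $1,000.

$263,000

σ_p² = 0.71²·0.588² + 0.29²·3.503² + 2·0.93·0.71·0.29·0.588·3.503 = 1.9951 (%²).
σ_p = √1.9951 = 1.412%.
At 99%, z = 2.326.
VaR = 2.326 × 1.412% = 3.284%; on $8,000,000 that is $262,720.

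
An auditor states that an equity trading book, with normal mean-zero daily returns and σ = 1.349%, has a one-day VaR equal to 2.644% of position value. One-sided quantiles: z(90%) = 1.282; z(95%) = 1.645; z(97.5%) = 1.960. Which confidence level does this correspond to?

Implied z = VaR/σ = 2.644 / 1.349 = 1.960.
This matches z(97.5%) = 1.960.

97.5%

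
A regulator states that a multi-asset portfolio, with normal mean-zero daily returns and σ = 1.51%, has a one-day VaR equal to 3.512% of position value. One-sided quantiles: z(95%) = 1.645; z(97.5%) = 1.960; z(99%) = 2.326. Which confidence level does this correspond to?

Implied z = VaR/σ = 3.512 / 1.51 = 2.326.
This matches z(99%) = 2.326.

99%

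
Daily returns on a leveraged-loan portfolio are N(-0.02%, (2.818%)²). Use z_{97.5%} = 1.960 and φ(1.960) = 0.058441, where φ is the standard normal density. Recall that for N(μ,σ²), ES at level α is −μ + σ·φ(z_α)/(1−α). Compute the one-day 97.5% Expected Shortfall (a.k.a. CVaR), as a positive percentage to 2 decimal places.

6.61%

Tail multiplier: φ(z)/(1−α) = 0.058441 / 0.025 = 2.338.
ES = −(-0.02%) + 2.818% × 2.338 = 6.608%.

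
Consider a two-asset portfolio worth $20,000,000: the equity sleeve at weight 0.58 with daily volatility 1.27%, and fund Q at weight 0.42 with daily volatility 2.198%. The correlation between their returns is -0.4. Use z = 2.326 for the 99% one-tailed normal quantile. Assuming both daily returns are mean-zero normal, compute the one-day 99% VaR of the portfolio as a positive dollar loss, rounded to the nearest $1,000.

σ_p² = 0.58²·1.27² + 0.42²·2.198² + 2·-0.4·0.58·0.42·1.27·2.198 = 0.8508 (%²).
σ_p = √0.8508 = 0.922%.
VaR = 2.326 × 0.922% = 2.145%; on $20,000,000 that is $429,000.

$429,000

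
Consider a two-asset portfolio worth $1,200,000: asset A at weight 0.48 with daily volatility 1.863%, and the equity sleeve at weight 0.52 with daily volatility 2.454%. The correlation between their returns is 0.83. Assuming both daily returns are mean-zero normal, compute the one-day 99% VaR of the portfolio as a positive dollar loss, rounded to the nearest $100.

$58,000

σ_p² = 0.48²·1.863² + 0.52²·2.454² + 2·0.83·0.48·0.52·1.863·2.454 = 4.3223 (%²).
σ_p = √4.3223 = 2.079%.
At 99%, z = 2.326.
VaR = 2.326 × 2.079% = 4.836%; on $1,200,000 that is $58,032.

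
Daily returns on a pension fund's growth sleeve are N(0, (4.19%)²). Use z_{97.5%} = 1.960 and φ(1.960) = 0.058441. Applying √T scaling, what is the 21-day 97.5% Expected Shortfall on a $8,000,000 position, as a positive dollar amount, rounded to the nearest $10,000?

$3,590,000

σ_{21d} = 4.19% × √21 = 19.201%.
ES multiplier = φ(z)/(1−α) = 0.058441/0.025 = 2.338.
ES = 19.201% × 2.338 = 44.892%; on $8,000,000: $3,591,360.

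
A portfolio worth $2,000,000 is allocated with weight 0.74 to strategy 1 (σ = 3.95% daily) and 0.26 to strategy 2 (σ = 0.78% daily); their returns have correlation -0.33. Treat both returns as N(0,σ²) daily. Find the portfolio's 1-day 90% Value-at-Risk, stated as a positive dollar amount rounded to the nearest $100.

$73,400

σ_p² = 0.74²·3.95² + 0.26²·0.78² + 2·-0.33·0.74·0.26·3.95·0.78 = 8.1938 (%²).
σ_p = √8.1938 = 2.862%.
At 90%, z = 1.282.
VaR = 1.282 × 2.862% = 3.669%; on $2,000,000 that is $73,380.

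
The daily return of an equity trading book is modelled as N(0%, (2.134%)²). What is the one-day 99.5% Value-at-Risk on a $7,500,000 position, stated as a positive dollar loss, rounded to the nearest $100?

$412,300

At 99.5% one-sided, z = 2.576.
VaR = z·σ = 2.576 × 2.134% = 5.497%.
On $7,500,000: 0.05497 × $7,500,000 = $412,275.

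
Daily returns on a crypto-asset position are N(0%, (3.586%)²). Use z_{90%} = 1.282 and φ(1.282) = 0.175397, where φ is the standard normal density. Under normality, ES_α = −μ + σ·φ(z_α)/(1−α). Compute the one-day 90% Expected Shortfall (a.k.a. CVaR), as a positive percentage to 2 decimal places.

6.29%

Tail multiplier: φ(z)/(1−α) = 0.175397 / 0.1 = 1.754.
ES = 3.586% × 1.754 = 6.290%.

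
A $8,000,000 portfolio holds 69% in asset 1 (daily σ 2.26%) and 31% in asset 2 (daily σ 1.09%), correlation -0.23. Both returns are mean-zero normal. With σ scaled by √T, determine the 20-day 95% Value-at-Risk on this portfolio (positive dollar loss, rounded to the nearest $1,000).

$893,000

σ_p = √(0.69²·2.26² + 0.31²·1.09² + 2·-0.23·0.69·0.31·2.26·1.09) = 1.518%.
σ_{20d} = 1.518% × √20 = 6.789%.
z(95%) = 1.645.
VaR = 1.645 × 6.789% = 11.168%; on $8,000,000 that is $893,440.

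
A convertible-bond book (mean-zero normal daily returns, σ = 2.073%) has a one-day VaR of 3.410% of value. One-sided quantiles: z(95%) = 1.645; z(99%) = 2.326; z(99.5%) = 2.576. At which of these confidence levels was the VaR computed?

95%

Implied z = VaR/σ = 3.410 / 2.073 = 1.645.
This matches z(95%) = 1.645.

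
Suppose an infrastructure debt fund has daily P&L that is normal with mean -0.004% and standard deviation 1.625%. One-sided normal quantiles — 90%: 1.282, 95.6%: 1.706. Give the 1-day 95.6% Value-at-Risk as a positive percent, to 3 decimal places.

VaR = −μ + z·σ = −(-0.004%) + 1.706 × 1.625% = 2.776%.

2.776%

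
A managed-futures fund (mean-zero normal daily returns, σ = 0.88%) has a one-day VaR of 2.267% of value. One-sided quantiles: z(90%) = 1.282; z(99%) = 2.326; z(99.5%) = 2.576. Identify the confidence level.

Implied z = VaR/σ = 2.267 / 0.88 = 2.576.
This matches z(99.5%) = 2.576.

99.5%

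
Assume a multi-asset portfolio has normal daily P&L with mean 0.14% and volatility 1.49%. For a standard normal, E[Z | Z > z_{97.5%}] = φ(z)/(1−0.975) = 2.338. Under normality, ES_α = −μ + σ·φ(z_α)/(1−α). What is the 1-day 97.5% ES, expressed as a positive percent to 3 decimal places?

ES = −(0.14%) + 1.49% × 2.338 = 3.344%.

3.344%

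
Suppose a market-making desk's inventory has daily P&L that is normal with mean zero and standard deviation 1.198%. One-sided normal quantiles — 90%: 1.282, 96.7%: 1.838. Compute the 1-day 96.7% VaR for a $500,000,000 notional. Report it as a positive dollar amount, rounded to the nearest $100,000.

$11,000,000

VaR = z·σ = 1.838 × 1.198% = 2.202%.
On $500,000,000: 0.02202 × $500,000,000 = $11,010,000.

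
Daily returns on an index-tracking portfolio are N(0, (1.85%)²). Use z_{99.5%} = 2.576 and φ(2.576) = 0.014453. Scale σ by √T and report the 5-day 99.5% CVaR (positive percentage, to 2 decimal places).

σ_{5d} = 1.85% × √5 = 4.137%.
ES multiplier = φ(z)/(1−α) = 0.014453/0.005 = 2.891.
ES = 4.137% × 2.891 = 11.960%.

11.96%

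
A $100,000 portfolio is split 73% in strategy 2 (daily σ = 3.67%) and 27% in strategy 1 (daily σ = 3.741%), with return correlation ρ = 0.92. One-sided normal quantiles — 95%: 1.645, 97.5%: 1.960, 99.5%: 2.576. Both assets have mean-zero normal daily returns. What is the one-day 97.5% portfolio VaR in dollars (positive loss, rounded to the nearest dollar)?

$7,115

σ_p² = 0.73²·3.67² + 0.27²·3.741² + 2·0.92·0.73·0.27·3.67·3.741 = 13.1770 (%²).
σ_p = √13.1770 = 3.630%.
VaR = 1.960 × 3.630% = 7.115%; on $100,000 that is $7,115.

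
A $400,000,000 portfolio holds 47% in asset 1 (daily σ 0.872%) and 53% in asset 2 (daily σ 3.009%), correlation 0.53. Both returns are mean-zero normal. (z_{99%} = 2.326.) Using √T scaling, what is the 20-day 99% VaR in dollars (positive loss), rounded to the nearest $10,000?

$76,770,000

σ_p = √(0.47²·0.872² + 0.53²·3.009² + 2·0.53·0.47·0.53·0.872·3.009) = 1.845%.
σ_{20d} = 1.845% × √20 = 8.251%.
VaR = 2.326 × 8.251% = 19.192%; on $400,000,000 that is $76,768,000.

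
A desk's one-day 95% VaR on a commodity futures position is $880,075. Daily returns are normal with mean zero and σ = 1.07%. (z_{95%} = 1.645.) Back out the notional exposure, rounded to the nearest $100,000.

$50,000,000

VaR as a fraction of value: z·σ = 1.645 × 1.07% = 1.76015%.
Position = $880,075 / 0.0176015 = $50,000,000.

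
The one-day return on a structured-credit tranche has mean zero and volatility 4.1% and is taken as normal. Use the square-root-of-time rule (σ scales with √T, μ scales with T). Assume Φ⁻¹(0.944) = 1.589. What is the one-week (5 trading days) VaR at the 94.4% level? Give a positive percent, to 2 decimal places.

σ_{5d} = 4.1% × √5 = 9.168%.
VaR = 1.589 × 9.168% = 14.568%.

14.57%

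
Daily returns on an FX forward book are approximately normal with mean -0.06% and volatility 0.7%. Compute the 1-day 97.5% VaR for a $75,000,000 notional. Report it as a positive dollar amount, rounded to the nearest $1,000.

$1,074,000

At 97.5% one-sided, z = 1.960.
VaR = −μ + z·σ = −(-0.06%) + 1.960 × 0.7% = 1.432%.
On $75,000,000: 0.01432 × $75,000,000 = $1,074,000.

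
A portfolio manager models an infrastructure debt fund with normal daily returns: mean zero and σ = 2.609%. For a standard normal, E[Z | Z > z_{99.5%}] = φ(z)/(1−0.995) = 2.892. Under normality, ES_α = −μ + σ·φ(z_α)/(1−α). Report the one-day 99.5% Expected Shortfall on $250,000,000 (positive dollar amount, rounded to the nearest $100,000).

ES = 2.609% × 2.892 = 7.545%.
On $250,000,000: 0.07545 × $250,000,000 = $18,862,500.

$18,900,000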